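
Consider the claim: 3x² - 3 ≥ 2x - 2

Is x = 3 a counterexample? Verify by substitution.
Substitute x = 3 into the relation:
x = 3: LHS = 3·3² - 3 = 24, RHS = 2·3 - 2 = 4; 24 ≥ 4 — holds

The claim holds here, so x = 3 is not a counterexample. (A counterexample exists elsewhere, e.g. x = 0.)

Answer: No, x = 3 is not a counterexample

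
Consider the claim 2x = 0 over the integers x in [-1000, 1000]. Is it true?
The claim fails at x = 1:
x = 1: LHS = 2·1 = 2; 2 = 0 — FAILS

Because a single integer refutes it, the statement is false.

Answer: False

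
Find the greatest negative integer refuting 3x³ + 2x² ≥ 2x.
Testing negative integers from -1 downward:
x = -1: LHS = 3·(-1)³ + 2·(-1)² = -1, RHS = 2·(-1) = -2; -1 ≥ -2 — holds
x = -2: LHS = 3·(-2)³ + 2·(-2)² = -16, RHS = 2·(-2) = -4; -16 ≥ -4 — FAILS  ← closest negative counterexample to 0

Answer: x = -2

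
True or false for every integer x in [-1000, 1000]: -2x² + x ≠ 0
The claim fails at x = 0:
x = 0: LHS = -2·0² + 0 = 0; 0 ≠ 0 — FAILS

Because a single integer refutes it, the statement is false.

Answer: False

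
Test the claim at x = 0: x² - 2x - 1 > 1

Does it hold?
x = 0: LHS = 0² - 2·0 - 1 = -1; -1 > 1 — FAILS

The relation fails at x = 0, so x = 0 is a counterexample.

Answer: No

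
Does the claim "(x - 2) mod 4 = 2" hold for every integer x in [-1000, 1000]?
The claim fails at x = 1:
x = 1: LHS = (1 - 2) mod 4 = (-1) mod 4 = 3; 3 = 2 — FAILS

Because a single integer refutes it, the statement is false.

Answer: False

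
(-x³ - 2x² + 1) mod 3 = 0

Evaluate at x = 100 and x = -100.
x = 100: LHS = (-100³ - 2·100² + 1) mod 3 = (-1019999) mod 3 = 1; 1 = 0 — FAILS
x = -100: LHS = (-(-100)³ - 2·(-100)² + 1) mod 3 = 980001 mod 3 = 0; 0 = 0 — holds

Answer: Partially: fails for x = 100, holds for x = -100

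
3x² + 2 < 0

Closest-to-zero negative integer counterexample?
Testing negative integers from -1 downward:
x = -1: LHS = 3·(-1)² + 2 = 5; 5 < 0 — FAILS  ← closest negative counterexample to 0

Answer: x = -1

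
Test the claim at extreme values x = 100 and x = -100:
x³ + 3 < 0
x = 100: LHS = 100³ + 3 = 1000003; 1000003 < 0 — FAILS
x = -100: LHS = (-100)³ + 3 = -999997; -999997 < 0 — holds

Answer: Partially: fails for x = 100, holds for x = -100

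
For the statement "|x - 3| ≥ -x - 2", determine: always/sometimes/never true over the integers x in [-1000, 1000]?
Over all integers in [-1000, 1000], LHS − RHS is smallest at x = 0, where it equals 5:
x = 0: LHS = |0 - 3| = |-3| = 3, RHS = -0 - 2 = -2; 3 ≥ -2 — holds
At the ends of the range:
x = -1000: LHS = |(-1000) - 3| = |-1003| = 1003, RHS = -(-1000) - 2 = 998; 1003 ≥ 998 — holds
x = 1000: LHS = |1000 - 3| = |997| = 997, RHS = -1000 - 2 = -1002; 997 ≥ -1002 — holds
Hence LHS − RHS is never negative, i.e. LHS ≥ RHS throughout, so the relation holds for every integer in [-1000, 1000].

No counterexample exists.

Answer: Always true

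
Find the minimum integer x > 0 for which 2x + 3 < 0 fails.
Testing positive integers:
x = 1: LHS = 2·1 + 3 = 5; 5 < 0 — FAILS  ← smallest positive counterexample

Answer: x = 1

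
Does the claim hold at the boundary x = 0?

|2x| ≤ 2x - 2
x = 0: LHS = |2·0| = |0| = 0, RHS = 2·0 - 2 = -2; 0 ≤ -2 — FAILS

The relation fails at x = 0, so x = 0 is a counterexample.

Answer: No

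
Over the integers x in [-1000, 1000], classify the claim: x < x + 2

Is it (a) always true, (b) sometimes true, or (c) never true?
Over all integers in [-1000, 1000], LHS − RHS is largest at x = 0, where it equals -2:
x = 0: RHS = 0 + 2 = 2; 0 < 2 — holds
At the ends of the range:
x = -1000: RHS = (-1000) + 2 = -998; -1000 < -998 — holds
x = 1000: RHS = 1000 + 2 = 1002; 1000 < 1002 — holds
Hence LHS − RHS is never zero or positive, i.e. LHS < RHS throughout, so the relation holds for every integer in [-1000, 1000].

No counterexample exists.

Answer: Always true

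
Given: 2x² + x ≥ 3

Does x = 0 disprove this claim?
Substitute x = 0 into the relation:
x = 0: LHS = 2·0² + 0 = 0; 0 ≥ 3 — FAILS

Since the claim fails at x = 0, this value is a counterexample.

Answer: Yes, x = 0 is a counterexample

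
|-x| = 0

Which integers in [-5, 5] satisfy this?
Holds for: {0}
Fails for: {-5, -4, -3, -2, -1, 1, 2, 3, 4, 5}

Answer: {0}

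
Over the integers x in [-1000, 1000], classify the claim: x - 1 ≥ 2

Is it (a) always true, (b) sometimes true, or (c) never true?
Holds at x = 3: LHS = 3 - 1 = 2; 2 ≥ 2 — holds
Fails at x = 0: LHS = 0 - 1 = -1; -1 ≥ 2 — FAILS
It is satisfied by some integers in the range but not all.

Answer: Sometimes true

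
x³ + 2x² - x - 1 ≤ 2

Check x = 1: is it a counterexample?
Substitute x = 1 into the relation:
x = 1: LHS = 1³ + 2·1² - 1 - 1 = 1; 1 ≤ 2 — holds

The claim holds here, so x = 1 is not a counterexample. (A counterexample exists elsewhere, e.g. x = 2.)

Answer: No, x = 1 is not a counterexample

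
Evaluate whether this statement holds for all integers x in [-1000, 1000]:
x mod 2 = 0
The claim fails at x = 1:
x = 1: LHS = 1 mod 2 = 1; 1 = 0 — FAILS

Because a single integer refutes it, the statement is false.

Answer: False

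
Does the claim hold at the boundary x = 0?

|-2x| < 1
x = 0: LHS = |-2·0| = |0| = 0; 0 < 1 — holds

The relation is satisfied at x = 0.

Answer: Yes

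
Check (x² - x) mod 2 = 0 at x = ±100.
x = 100: LHS = (100² - 100) mod 2 = 9900 mod 2 = 0; 0 = 0 — holds
x = -100: LHS = ((-100)² - (-100)) mod 2 = 10100 mod 2 = 0; 0 = 0 — holds

Answer: Yes, holds for both x = 100 and x = -100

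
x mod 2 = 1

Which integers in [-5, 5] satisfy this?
Holds for: {-5, -3, -1, 1, 3, 5}
Fails for: {-4, -2, 0, 2, 4}

Answer: {-5, -3, -1, 1, 3, 5}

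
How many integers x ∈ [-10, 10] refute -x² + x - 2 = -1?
Counterexamples in [-10, 10]: {-10, -9, -8, -7, -6, -5, -4, -3, -2, -1, 0, 1, 2, 3, 4, 5, 6, 7, 8, 9, 10}.

Counting them gives 21 values.

Answer: 21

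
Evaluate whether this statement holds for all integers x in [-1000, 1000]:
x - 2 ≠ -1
The claim fails at x = 1:
x = 1: LHS = 1 - 2 = -1; -1 ≠ -1 — FAILS

Because a single integer refutes it, the statement is false.

Answer: False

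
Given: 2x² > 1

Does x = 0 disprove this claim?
Substitute x = 0 into the relation:
x = 0: LHS = 2·0² = 0; 0 > 1 — FAILS

Since the claim fails at x = 0, this value is a counterexample.

Answer: Yes, x = 0 is a counterexample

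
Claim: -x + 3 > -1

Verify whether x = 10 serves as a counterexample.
Substitute x = 10 into the relation:
x = 10: LHS = -10 + 3 = -7; -7 > -1 — FAILS

Since the claim fails at x = 10, this value is a counterexample.

Answer: Yes, x = 10 is a counterexample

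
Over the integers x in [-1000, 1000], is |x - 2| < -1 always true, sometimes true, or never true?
An absolute value is never negative, so the left side is ≥ 0 for every x, while the right side is -1. Tightest case in [-1000, 1000] is x = 2:
x = 2: LHS = |2 - 2| = |0| = 0; 0 < -1 — FAILS
Hence LHS − RHS is never negative, i.e. LHS ≥ RHS throughout, so the claimed relation (<) fails for every integer in [-1000, 1000].

No integer in the range satisfies it.

Answer: Never true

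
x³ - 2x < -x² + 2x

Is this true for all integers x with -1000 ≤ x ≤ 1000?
The claim fails at x = 0:
x = 0: LHS = 0³ - 2·0 = 0, RHS = -0² + 2·0 = 0; 0 < 0 — FAILS

Because a single integer refutes it, the statement is false.

Answer: False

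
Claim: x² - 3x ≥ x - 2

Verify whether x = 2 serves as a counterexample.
Substitute x = 2 into the relation:
x = 2: LHS = 2² - 3·2 = -2, RHS = 2 - 2 = 0; -2 ≥ 0 — FAILS

Since the claim fails at x = 2, this value is a counterexample.

Answer: Yes, x = 2 is a counterexample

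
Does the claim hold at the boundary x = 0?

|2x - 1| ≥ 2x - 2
x = 0: LHS = |2·0 - 1| = |-1| = 1, RHS = 2·0 - 2 = -2; 1 ≥ -2 — holds

The relation is satisfied at x = 0.

Answer: Yes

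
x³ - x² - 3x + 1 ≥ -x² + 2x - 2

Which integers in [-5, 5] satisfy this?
Holds for: {-2, -1, 0, 2, 3, 4, 5}
Fails for: {-5, -4, -3, 1}

Answer: {-2, -1, 0, 2, 3, 4, 5}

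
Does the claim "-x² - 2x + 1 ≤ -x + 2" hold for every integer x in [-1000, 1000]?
Over all integers in [-1000, 1000], LHS − RHS is largest at x = 0, where it equals -1:
x = 0: LHS = -0² - 2·0 + 1 = 1, RHS = -0 + 2 = 2; 1 ≤ 2 — holds
At the ends of the range:
x = -1000: LHS = -(-1000)² - 2·(-1000) + 1 = -997999, RHS = -(-1000) + 2 = 1002; -997999 ≤ 1002 — holds
x = 1000: LHS = -1000² - 2·1000 + 1 = -1001999, RHS = -1000 + 2 = -998; -1001999 ≤ -998 — holds
Hence LHS − RHS is never positive, i.e. LHS ≤ RHS throughout, so the relation holds for every integer in [-1000, 1000].

No counterexample exists.

Answer: True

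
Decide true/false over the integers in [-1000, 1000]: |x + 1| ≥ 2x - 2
The claim fails at x = 4:
x = 4: LHS = |4 + 1| = |5| = 5, RHS = 2·4 - 2 = 6; 5 ≥ 6 — FAILS

Because a single integer refutes it, the statement is false.

Answer: False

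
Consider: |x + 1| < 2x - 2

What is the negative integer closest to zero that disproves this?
Testing negative integers from -1 downward:
x = -1: LHS = |(-1) + 1| = |0| = 0, RHS = 2·(-1) - 2 = -4; 0 < -4 — FAILS  ← closest negative counterexample to 0

Answer: x = -1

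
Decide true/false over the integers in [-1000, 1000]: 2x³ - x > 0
The claim fails at x = 0:
x = 0: LHS = 2·0³ - 0 = 0; 0 > 0 — FAILS

Because a single integer refutes it, the statement is false.

Answer: False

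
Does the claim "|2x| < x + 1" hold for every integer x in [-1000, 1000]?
The claim fails at x = 1:
x = 1: LHS = |2·1| = |2| = 2, RHS = 1 + 1 = 2; 2 < 2 — FAILS

Because a single integer refutes it, the statement is false.

Answer: False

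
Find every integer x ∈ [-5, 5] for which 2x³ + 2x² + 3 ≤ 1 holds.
Holds for: {-5, -4, -3, -2}
Fails for: {-1, 0, 1, 2, 3, 4, 5}

Answer: {-5, -4, -3, -2}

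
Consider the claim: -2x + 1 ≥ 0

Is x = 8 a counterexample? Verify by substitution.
Substitute x = 8 into the relation:
x = 8: LHS = -2·8 + 1 = -15; -15 ≥ 0 — FAILS

Since the claim fails at x = 8, this value is a counterexample.

Answer: Yes, x = 8 is a counterexample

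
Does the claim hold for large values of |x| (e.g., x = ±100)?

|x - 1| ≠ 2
x = 100: LHS = |100 - 1| = |99| = 99; 99 ≠ 2 — holds
x = -100: LHS = |(-100) - 1| = |-101| = 101; 101 ≠ 2 — holds

Answer: Yes, holds for both x = 100 and x = -100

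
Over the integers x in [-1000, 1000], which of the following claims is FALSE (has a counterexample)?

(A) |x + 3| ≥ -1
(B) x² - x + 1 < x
(A) An absolute value is never negative, so the left side is ≥ 0 for every x, while the right side is -1. Tightest case in [-1000, 1000] is x = -3:
x = -3: LHS = |(-3) + 3| = |0| = 0; 0 ≥ -1 — holds
Hence LHS − RHS is never negative, i.e. LHS ≥ RHS throughout, so the relation holds for every integer in [-1000, 1000].

(B) x = 0: LHS = 0² - 0 + 1 = 1; 1 < 0 — FAILS

Only (B) has a counterexample.

Answer: B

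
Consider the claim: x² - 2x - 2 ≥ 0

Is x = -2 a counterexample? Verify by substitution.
Substitute x = -2 into the relation:
x = -2: LHS = (-2)² - 2·(-2) - 2 = 6; 6 ≥ 0 — holds

The claim holds here, so x = -2 is not a counterexample. (A counterexample exists elsewhere, e.g. x = 0.)

Answer: No, x = -2 is not a counterexample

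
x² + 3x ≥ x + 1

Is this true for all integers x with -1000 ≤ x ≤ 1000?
The claim fails at x = 0:
x = 0: LHS = 0² + 3·0 = 0, RHS = 0 + 1 = 1; 0 ≥ 1 — FAILS

Because a single integer refutes it, the statement is false.

Answer: False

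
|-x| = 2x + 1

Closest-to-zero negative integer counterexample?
Testing negative integers from -1 downward:
x = -1: LHS = |-(-1)| = |1| = 1, RHS = 2·(-1) + 1 = -1; 1 = -1 — FAILS  ← closest negative counterexample to 0

Answer: x = -1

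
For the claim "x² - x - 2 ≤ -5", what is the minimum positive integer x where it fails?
Testing positive integers:
x = 1: LHS = 1² - 1 - 2 = -2; -2 ≤ -5 — FAILS  ← smallest positive counterexample

Answer: x = 1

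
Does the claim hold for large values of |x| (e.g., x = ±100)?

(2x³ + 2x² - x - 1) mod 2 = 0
x = 100: LHS = (2·100³ + 2·100² - 100 - 1) mod 2 = 2019899 mod 2 = 1; 1 = 0 — FAILS
x = -100: LHS = (2·(-100)³ + 2·(-100)² - (-100) - 1) mod 2 = (-1979901) mod 2 = 1; 1 = 0 — FAILS

Answer: No, fails for both x = 100 and x = -100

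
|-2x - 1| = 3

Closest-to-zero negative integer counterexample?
Testing negative integers from -1 downward:
x = -1: LHS = |-2·(-1) - 1| = |1| = 1; 1 = 3 — FAILS  ← closest negative counterexample to 0

Answer: x = -1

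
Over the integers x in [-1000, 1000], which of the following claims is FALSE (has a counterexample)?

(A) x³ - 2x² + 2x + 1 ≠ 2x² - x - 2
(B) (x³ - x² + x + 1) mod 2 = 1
(A) Track d = LHS − RHS over the integers in [-1000, 1000]. Equality would need d = 0, but d changes sign only between consecutive integers, jumping over 0:
x = -1: LHS = (-1)³ - 2·(-1)² + 2·(-1) + 1 = -4, RHS = 2·(-1)² - (-1) - 2 = 1; -4 ≠ 1 — holds  (d = -5)
x = 0: LHS = 0³ - 2·0² + 2·0 + 1 = 1, RHS = 2·0² - 0 - 2 = -2; 1 ≠ -2 — holds  (d = 3)
Away from these crossings d keeps a constant sign, and checking every integer in [-1000, 1000] confirms d ≠ 0 throughout. Hence the two sides are never equal, so the relation holds for every integer in [-1000, 1000].

(B) x = 1: LHS = (1³ - 1² + 1 + 1) mod 2 = 2 mod 2 = 0; 0 = 1 — FAILS

Only (B) has a counterexample.

Answer: B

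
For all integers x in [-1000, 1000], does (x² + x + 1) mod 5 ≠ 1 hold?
The claim fails at x = 0:
x = 0: LHS = (0² + 0 + 1) mod 5 = 1 mod 5 = 1; 1 ≠ 1 — FAILS

Because a single integer refutes it, the statement is false.

Answer: False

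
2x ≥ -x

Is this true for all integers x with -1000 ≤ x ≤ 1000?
The claim fails at x = -1:
x = -1: LHS = 2·(-1) = -2, RHS = -(-1) = 1; -2 ≥ 1 — FAILS

Because a single integer refutes it, the statement is false.

Answer: False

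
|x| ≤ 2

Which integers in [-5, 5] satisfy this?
Holds for: {-2, -1, 0, 1, 2}
Fails for: {-5, -4, -3, 3, 4, 5}

Answer: {-2, -1, 0, 1, 2}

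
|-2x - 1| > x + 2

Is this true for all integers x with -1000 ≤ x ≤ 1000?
The claim fails at x = 0:
x = 0: LHS = |-2·0 - 1| = |-1| = 1, RHS = 0 + 2 = 2; 1 > 2 — FAILS

Because a single integer refutes it, the statement is false.

Answer: False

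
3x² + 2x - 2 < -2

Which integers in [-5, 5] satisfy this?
Over all integers in [-5, 5], LHS − RHS is smallest at x = 0, where it equals 0:
x = 0: LHS = 3·0² + 2·0 - 2 = -2; -2 < -2 — FAILS
At the ends of the range:
x = -5: LHS = 3·(-5)² + 2·(-5) - 2 = 63; 63 < -2 — FAILS
x = 5: LHS = 3·5² + 2·5 - 2 = 83; 83 < -2 — FAILS
Hence LHS − RHS is never negative, i.e. LHS ≥ RHS throughout, so the claimed relation (<) fails for every integer in [-5, 5].

Answer: None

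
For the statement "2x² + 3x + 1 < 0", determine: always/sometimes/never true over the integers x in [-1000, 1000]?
Over all integers in [-1000, 1000], LHS − RHS is smallest at x = -1, where it equals 0:
x = -1: LHS = 2·(-1)² + 3·(-1) + 1 = 0; 0 < 0 — FAILS
At the ends of the range:
x = -1000: LHS = 2·(-1000)² + 3·(-1000) + 1 = 1997001; 1997001 < 0 — FAILS
x = 1000: LHS = 2·1000² + 3·1000 + 1 = 2003001; 2003001 < 0 — FAILS
Hence LHS − RHS is never negative, i.e. LHS ≥ RHS throughout, so the claimed relation (<) fails for every integer in [-1000, 1000].

No integer in the range satisfies it.

Answer: Never true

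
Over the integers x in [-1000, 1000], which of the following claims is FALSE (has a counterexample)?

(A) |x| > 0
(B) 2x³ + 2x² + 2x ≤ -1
(A) x = 0: LHS = |0| = 0; 0 > 0 — FAILS
(B) x = 0: LHS = 2·0³ + 2·0² + 2·0 = 0; 0 ≤ -1 — FAILS

Answer: Both A and B are false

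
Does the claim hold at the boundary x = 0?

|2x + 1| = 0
x = 0: LHS = |2·0 + 1| = |1| = 1; 1 = 0 — FAILS

The relation fails at x = 0, so x = 0 is a counterexample.

Answer: No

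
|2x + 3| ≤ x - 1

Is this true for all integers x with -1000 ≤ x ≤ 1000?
The claim fails at x = 0:
x = 0: LHS = |2·0 + 3| = |3| = 3, RHS = 0 - 1 = -1; 3 ≤ -1 — FAILS

Because a single integer refutes it, the statement is false.

Answer: False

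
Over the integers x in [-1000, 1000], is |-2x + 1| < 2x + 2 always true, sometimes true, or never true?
Holds at x = 0: LHS = |-2·0 + 1| = |1| = 1, RHS = 2·0 + 2 = 2; 1 < 2 — holds
Fails at x = -1: LHS = |-2·(-1) + 1| = |3| = 3, RHS = 2·(-1) + 2 = 0; 3 < 0 — FAILS
It is satisfied by some integers in the range but not all.

Answer: Sometimes true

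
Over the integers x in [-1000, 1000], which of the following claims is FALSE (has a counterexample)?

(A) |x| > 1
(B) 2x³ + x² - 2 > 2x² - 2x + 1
(A) x = 0: LHS = |0| = 0; 0 > 1 — FAILS
(B) x = 0: LHS = 2·0³ + 0² - 2 = -2, RHS = 2·0² - 2·0 + 1 = 1; -2 > 1 — FAILS

Answer: Both A and B are false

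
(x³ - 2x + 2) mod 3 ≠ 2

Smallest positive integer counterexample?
Testing positive integers:
x = 1: LHS = (1³ - 2·1 + 2) mod 3 = 1 mod 3 = 1; 1 ≠ 2 — holds
x = 2: LHS = (2³ - 2·2 + 2) mod 3 = 6 mod 3 = 0; 0 ≠ 2 — holds
x = 3: LHS = (3³ - 2·3 + 2) mod 3 = 23 mod 3 = 2; 2 ≠ 2 — FAILS  ← smallest positive counterexample

Answer: x = 3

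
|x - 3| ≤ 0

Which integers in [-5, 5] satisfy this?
Holds for: {3}
Fails for: {-5, -4, -3, -2, -1, 0, 1, 2, 4, 5}

Answer: {3}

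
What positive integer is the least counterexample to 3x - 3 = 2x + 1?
Testing positive integers:
x = 1: LHS = 3·1 - 3 = 0, RHS = 2·1 + 1 = 3; 0 = 3 — FAILS  ← smallest positive counterexample

Answer: x = 1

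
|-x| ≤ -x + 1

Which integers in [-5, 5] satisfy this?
Holds for: {-5, -4, -3, -2, -1, 0}
Fails for: {1, 2, 3, 4, 5}

Answer: {-5, -4, -3, -2, -1, 0}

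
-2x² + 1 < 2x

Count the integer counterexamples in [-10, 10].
Counterexamples in [-10, 10]: {-1, 0}.

Counting them gives 2 values.

Answer: 2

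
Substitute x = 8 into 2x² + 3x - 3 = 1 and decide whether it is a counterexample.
Substitute x = 8 into the relation:
x = 8: LHS = 2·8² + 3·8 - 3 = 149; 149 = 1 — FAILS

Since the claim fails at x = 8, this value is a counterexample.

Answer: Yes, x = 8 is a counterexample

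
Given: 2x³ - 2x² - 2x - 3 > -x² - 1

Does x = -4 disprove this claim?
Substitute x = -4 into the relation:
x = -4: LHS = 2·(-4)³ - 2·(-4)² - 2·(-4) - 3 = -155, RHS = -(-4)² - 1 = -17; -155 > -17 — FAILS

Since the claim fails at x = -4, this value is a counterexample.

Answer: Yes, x = -4 is a counterexample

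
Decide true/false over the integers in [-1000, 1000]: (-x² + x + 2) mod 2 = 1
The claim fails at x = 0:
x = 0: LHS = (-0² + 0 + 2) mod 2 = 2 mod 2 = 0; 0 = 1 — FAILS

Because a single integer refutes it, the statement is false.

Answer: False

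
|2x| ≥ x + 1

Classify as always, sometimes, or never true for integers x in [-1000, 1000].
Holds at x = 1: LHS = |2·1| = |2| = 2, RHS = 1 + 1 = 2; 2 ≥ 2 — holds
Fails at x = 0: LHS = |2·0| = |0| = 0, RHS = 0 + 1 = 1; 0 ≥ 1 — FAILS
It is satisfied by some integers in the range but not all.

Answer: Sometimes true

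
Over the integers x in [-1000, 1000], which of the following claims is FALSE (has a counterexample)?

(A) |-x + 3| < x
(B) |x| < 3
(A) x = 0: LHS = |-0 + 3| = |3| = 3; 3 < 0 — FAILS
(B) x = 3: LHS = |3| = 3; 3 < 3 — FAILS

Answer: Both A and B are false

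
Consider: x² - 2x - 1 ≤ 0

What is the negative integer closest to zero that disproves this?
Testing negative integers from -1 downward:
x = -1: LHS = (-1)² - 2·(-1) - 1 = 2; 2 ≤ 0 — FAILS  ← closest negative counterexample to 0

Answer: x = -1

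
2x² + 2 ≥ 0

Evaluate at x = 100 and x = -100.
x = 100: LHS = 2·100² + 2 = 20002; 20002 ≥ 0 — holds
x = -100: LHS = 2·(-100)² + 2 = 20002; 20002 ≥ 0 — holds

Answer: Yes, holds for both x = 100 and x = -100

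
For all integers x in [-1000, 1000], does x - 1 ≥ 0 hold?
The claim fails at x = 0:
x = 0: LHS = 0 - 1 = -1; -1 ≥ 0 — FAILS

Because a single integer refutes it, the statement is false.

Answer: False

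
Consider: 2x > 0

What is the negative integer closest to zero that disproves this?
Testing negative integers from -1 downward:
x = -1: LHS = 2·(-1) = -2; -2 > 0 — FAILS  ← closest negative counterexample to 0

Answer: x = -1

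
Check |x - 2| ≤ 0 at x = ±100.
x = 100: LHS = |100 - 2| = |98| = 98; 98 ≤ 0 — FAILS
x = -100: LHS = |(-100) - 2| = |-102| = 102; 102 ≤ 0 — FAILS

Answer: No, fails for both x = 100 and x = -100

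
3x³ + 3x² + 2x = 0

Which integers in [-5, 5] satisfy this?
Holds for: {0}
Fails for: {-5, -4, -3, -2, -1, 1, 2, 3, 4, 5}

Answer: {0}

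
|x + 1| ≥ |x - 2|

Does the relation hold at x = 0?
x = 0: LHS = |0 + 1| = |1| = 1, RHS = |0 - 2| = |-2| = 2; 1 ≥ 2 — FAILS

The relation fails at x = 0, so x = 0 is a counterexample.

Answer: No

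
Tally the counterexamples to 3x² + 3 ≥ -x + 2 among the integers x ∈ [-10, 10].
Over all integers in [-10, 10], LHS − RHS is smallest at x = 0, where it equals 1:
x = 0: LHS = 3·0² + 3 = 3, RHS = -0 + 2 = 2; 3 ≥ 2 — holds
At the ends of the range:
x = -10: LHS = 3·(-10)² + 3 = 303, RHS = -(-10) + 2 = 12; 303 ≥ 12 — holds
x = 10: LHS = 3·10² + 3 = 303, RHS = -10 + 2 = -8; 303 ≥ -8 — holds
Hence LHS − RHS is never negative, i.e. LHS ≥ RHS throughout, so the relation holds for every integer in [-10, 10].

No counterexample appears in that range.

Answer: 0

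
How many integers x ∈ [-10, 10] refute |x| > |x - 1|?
Counterexamples in [-10, 10]: {-10, -9, -8, -7, -6, -5, -4, -3, -2, -1, 0}.

Counting them gives 11 values.

Answer: 11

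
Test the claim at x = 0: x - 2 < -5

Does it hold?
x = 0: LHS = 0 - 2 = -2; -2 < -5 — FAILS

The relation fails at x = 0, so x = 0 is a counterexample.

Answer: No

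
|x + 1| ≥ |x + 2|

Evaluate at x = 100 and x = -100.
x = 100: LHS = |100 + 1| = |101| = 101, RHS = |100 + 2| = |102| = 102; 101 ≥ 102 — FAILS
x = -100: LHS = |(-100) + 1| = |-99| = 99, RHS = |(-100) + 2| = |-98| = 98; 99 ≥ 98 — holds

Answer: Partially: fails for x = 100, holds for x = -100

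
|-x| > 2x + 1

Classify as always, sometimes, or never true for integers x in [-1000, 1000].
Holds at x = -1: LHS = |-(-1)| = |1| = 1, RHS = 2·(-1) + 1 = -1; 1 > -1 — holds
Fails at x = 0: LHS = |-0| = |0| = 0, RHS = 2·0 + 1 = 1; 0 > 1 — FAILS
It is satisfied by some integers in the range but not all.

Answer: Sometimes true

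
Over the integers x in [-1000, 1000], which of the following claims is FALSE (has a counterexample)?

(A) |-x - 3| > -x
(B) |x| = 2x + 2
(A) x = -2: LHS = |-(-2) - 3| = |-1| = 1, RHS = -(-2) = 2; 1 > 2 — FAILS
(B) x = 0: LHS = |0| = 0, RHS = 2·0 + 2 = 2; 0 = 2 — FAILS

Answer: Both A and B are false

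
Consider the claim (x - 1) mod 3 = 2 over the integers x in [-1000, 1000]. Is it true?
The claim fails at x = 1:
x = 1: LHS = (1 - 1) mod 3 = 0 mod 3 = 0; 0 = 2 — FAILS

Because a single integer refutes it, the statement is false.

Answer: False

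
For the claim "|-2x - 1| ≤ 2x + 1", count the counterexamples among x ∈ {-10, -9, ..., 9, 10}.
Counterexamples in [-10, 10]: {-10, -9, -8, -7, -6, -5, -4, -3, -2, -1}.

Counting them gives 10 values.

Answer: 10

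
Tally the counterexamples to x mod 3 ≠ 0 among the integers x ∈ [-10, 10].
Counterexamples in [-10, 10]: {-9, -6, -3, 0, 3, 6, 9}.

Counting them gives 7 values.

Answer: 7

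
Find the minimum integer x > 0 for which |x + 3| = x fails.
Testing positive integers:
x = 1: LHS = |1 + 3| = |4| = 4; 4 = 1 — FAILS  ← smallest positive counterexample

Answer: x = 1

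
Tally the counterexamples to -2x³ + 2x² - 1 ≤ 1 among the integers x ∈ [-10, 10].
Counterexamples in [-10, 10]: {-10, -9, -8, -7, -6, -5, -4, -3, -2, -1}.

Counting them gives 10 values.

Answer: 10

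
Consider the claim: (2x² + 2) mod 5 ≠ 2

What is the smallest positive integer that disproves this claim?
Testing positive integers:
x = 1: LHS = (2·1² + 2) mod 5 = 4 mod 5 = 4; 4 ≠ 2 — holds
x = 2: LHS = (2·2² + 2) mod 5 = 10 mod 5 = 0; 0 ≠ 2 — holds
x = 3: LHS = (2·3² + 2) mod 5 = 20 mod 5 = 0; 0 ≠ 2 — holds
x = 4: LHS = (2·4² + 2) mod 5 = 34 mod 5 = 4; 4 ≠ 2 — holds
x = 5: LHS = (2·5² + 2) mod 5 = 52 mod 5 = 2; 2 ≠ 2 — FAILS  ← smallest positive counterexample

Answer: x = 5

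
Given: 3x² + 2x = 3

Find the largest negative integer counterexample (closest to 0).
Testing negative integers from -1 downward:
x = -1: LHS = 3·(-1)² + 2·(-1) = 1; 1 = 3 — FAILS  ← closest negative counterexample to 0

Answer: x = -1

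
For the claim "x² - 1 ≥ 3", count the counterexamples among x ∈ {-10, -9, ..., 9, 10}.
Counterexamples in [-10, 10]: {-1, 0, 1}.

Counting them gives 3 values.

Answer: 3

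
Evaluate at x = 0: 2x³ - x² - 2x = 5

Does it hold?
x = 0: LHS = 2·0³ - 0² - 2·0 = 0; 0 = 5 — FAILS

The relation fails at x = 0, so x = 0 is a counterexample.

Answer: No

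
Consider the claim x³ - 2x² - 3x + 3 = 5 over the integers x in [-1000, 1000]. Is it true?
The claim fails at x = 0:
x = 0: LHS = 0³ - 2·0² - 3·0 + 3 = 3; 3 = 5 — FAILS

Because a single integer refutes it, the statement is false.

Answer: False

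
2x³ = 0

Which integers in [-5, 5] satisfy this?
Holds for: {0}
Fails for: {-5, -4, -3, -2, -1, 1, 2, 3, 4, 5}

Answer: {0}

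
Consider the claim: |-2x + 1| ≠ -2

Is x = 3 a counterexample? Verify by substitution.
Substitute x = 3 into the relation:
x = 3: LHS = |-2·3 + 1| = |-5| = 5; 5 ≠ -2 — holds

The relation holds at x = 3, so it is not a counterexample.

Answer: No, x = 3 is not a counterexample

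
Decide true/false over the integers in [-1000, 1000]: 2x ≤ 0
The claim fails at x = 1:
x = 1: LHS = 2·1 = 2; 2 ≤ 0 — FAILS

Because a single integer refutes it, the statement is false.

Answer: False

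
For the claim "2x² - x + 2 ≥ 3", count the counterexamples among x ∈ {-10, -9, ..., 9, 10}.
Counterexamples in [-10, 10]: {0}.

Counting them gives 1 values.

Answer: 1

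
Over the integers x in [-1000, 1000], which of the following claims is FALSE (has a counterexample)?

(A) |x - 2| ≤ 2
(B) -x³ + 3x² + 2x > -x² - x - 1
(A) x = -1: LHS = |(-1) - 2| = |-3| = 3; 3 ≤ 2 — FAILS
(B) x = 5: LHS = -5³ + 3·5² + 2·5 = -40, RHS = -5² - 5 - 1 = -31; -40 > -31 — FAILS

Answer: Both A and B are false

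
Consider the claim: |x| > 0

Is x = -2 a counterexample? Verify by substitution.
Substitute x = -2 into the relation:
x = -2: LHS = |-2| = 2; 2 > 0 — holds

The claim holds here, so x = -2 is not a counterexample. (A counterexample exists elsewhere, e.g. x = 0.)

Answer: No, x = -2 is not a counterexample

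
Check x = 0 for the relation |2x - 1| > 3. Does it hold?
x = 0: LHS = |2·0 - 1| = |-1| = 1; 1 > 3 — FAILS

The relation fails at x = 0, so x = 0 is a counterexample.

Answer: No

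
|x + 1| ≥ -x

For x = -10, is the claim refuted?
Substitute x = -10 into the relation:
x = -10: LHS = |(-10) + 1| = |-9| = 9, RHS = -(-10) = 10; 9 ≥ 10 — FAILS

Since the claim fails at x = -10, this value is a counterexample.

Answer: Yes, x = -10 is a counterexample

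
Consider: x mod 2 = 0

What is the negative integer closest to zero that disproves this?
Testing negative integers from -1 downward:
x = -1: LHS = (-1) mod 2 = 1; 1 = 0 — FAILS  ← closest negative counterexample to 0

Answer: x = -1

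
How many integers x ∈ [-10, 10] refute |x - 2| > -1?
An absolute value is never negative, so the left side is ≥ 0 for every x, while the right side is -1. Tightest case in [-10, 10] is x = 2:
x = 2: LHS = |2 - 2| = |0| = 0; 0 > -1 — holds
Hence LHS − RHS is never zero or negative, i.e. LHS > RHS throughout, so the relation holds for every integer in [-10, 10].

No counterexample appears in that range.

Answer: 0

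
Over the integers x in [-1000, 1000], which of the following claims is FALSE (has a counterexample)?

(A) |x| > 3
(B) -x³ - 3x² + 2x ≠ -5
(A) x = 0: LHS = |0| = 0; 0 > 3 — FAILS

(B) Track d = LHS − RHS over the integers in [-1000, 1000]. Equality would need d = 0, but d changes sign only between consecutive integers, jumping over 0:
x = -4: LHS = -(-4)³ - 3·(-4)² + 2·(-4) = 8; 8 ≠ -5 — holds  (d = 13)
x = -3: LHS = -(-3)³ - 3·(-3)² + 2·(-3) = -6; -6 ≠ -5 — holds  (d = -1)
x = -2: LHS = -(-2)³ - 3·(-2)² + 2·(-2) = -8; -8 ≠ -5 — holds  (d = -3)
x = -1: LHS = -(-1)³ - 3·(-1)² + 2·(-1) = -4; -4 ≠ -5 — holds  (d = 1)
x = 1: LHS = -1³ - 3·1² + 2·1 = -2; -2 ≠ -5 — holds  (d = 3)
x = 2: LHS = -2³ - 3·2² + 2·2 = -16; -16 ≠ -5 — holds  (d = -11)
Away from these crossings d keeps a constant sign, and checking every integer in [-1000, 1000] confirms d ≠ 0 throughout. Hence the two sides are never equal, so the relation holds for every integer in [-1000, 1000].

Only (A) has a counterexample.

Answer: A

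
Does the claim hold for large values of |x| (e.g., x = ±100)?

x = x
x = 100: 100 = 100 — holds
x = -100: -100 = -100 — holds

Answer: Yes, holds for both x = 100 and x = -100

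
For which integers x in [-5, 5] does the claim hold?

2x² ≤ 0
Holds for: {0}
Fails for: {-5, -4, -3, -2, -1, 1, 2, 3, 4, 5}

Answer: {0}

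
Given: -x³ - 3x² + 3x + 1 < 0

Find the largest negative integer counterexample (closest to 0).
Testing negative integers from -1 downward:
x = -1: LHS = -(-1)³ - 3·(-1)² + 3·(-1) + 1 = -4; -4 < 0 — holds
x = -2: LHS = -(-2)³ - 3·(-2)² + 3·(-2) + 1 = -9; -9 < 0 — holds
x = -3: LHS = -(-3)³ - 3·(-3)² + 3·(-3) + 1 = -8; -8 < 0 — holds
x = -4: LHS = -(-4)³ - 3·(-4)² + 3·(-4) + 1 = 5; 5 < 0 — FAILS  ← closest negative counterexample to 0

Answer: x = -4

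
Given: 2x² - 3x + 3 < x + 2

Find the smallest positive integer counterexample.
Testing positive integers:
x = 1: LHS = 2·1² - 3·1 + 3 = 2, RHS = 1 + 2 = 3; 2 < 3 — holds
x = 2: LHS = 2·2² - 3·2 + 3 = 5, RHS = 2 + 2 = 4; 5 < 4 — FAILS  ← smallest positive counterexample

Answer: x = 2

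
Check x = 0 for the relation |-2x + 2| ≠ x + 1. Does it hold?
x = 0: LHS = |-2·0 + 2| = |2| = 2, RHS = 0 + 1 = 1; 2 ≠ 1 — holds

The relation is satisfied at x = 0.

Answer: Yes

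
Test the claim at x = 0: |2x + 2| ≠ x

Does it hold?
x = 0: LHS = |2·0 + 2| = |2| = 2; 2 ≠ 0 — holds

The relation is satisfied at x = 0.

Answer: Yes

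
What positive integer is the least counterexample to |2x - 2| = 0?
Testing positive integers:
x = 1: LHS = |2·1 - 2| = |0| = 0; 0 = 0 — holds
x = 2: LHS = |2·2 - 2| = |2| = 2; 2 = 0 — FAILS  ← smallest positive counterexample

Answer: x = 2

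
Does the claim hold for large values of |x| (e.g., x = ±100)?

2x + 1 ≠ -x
x = 100: LHS = 2·100 + 1 = 201; 201 ≠ -100 — holds
x = -100: LHS = 2·(-100) + 1 = -199, RHS = -(-100) = 100; -199 ≠ 100 — holds

Answer: Yes, holds for both x = 100 and x = -100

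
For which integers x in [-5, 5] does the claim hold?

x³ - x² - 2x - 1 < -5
Holds for: {-5, -4, -3, -2}
Fails for: {-1, 0, 1, 2, 3, 4, 5}

Answer: {-5, -4, -3, -2}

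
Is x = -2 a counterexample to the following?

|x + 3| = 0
Substitute x = -2 into the relation:
x = -2: LHS = |(-2) + 3| = |1| = 1; 1 = 0 — FAILS

Since the claim fails at x = -2, this value is a counterexample.

Answer: Yes, x = -2 is a counterexample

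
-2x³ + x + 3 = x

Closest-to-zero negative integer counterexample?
Testing negative integers from -1 downward:
x = -1: LHS = -2·(-1)³ + (-1) + 3 = 4; 4 = -1 — FAILS  ← closest negative counterexample to 0

Answer: x = -1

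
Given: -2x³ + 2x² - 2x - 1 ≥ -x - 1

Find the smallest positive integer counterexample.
Testing positive integers:
x = 1: LHS = -2·1³ + 2·1² - 2·1 - 1 = -3, RHS = -1 - 1 = -2; -3 ≥ -2 — FAILS  ← smallest positive counterexample

Answer: x = 1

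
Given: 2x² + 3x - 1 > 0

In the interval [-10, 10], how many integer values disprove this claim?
Counterexamples in [-10, 10]: {-1, 0}.

Counting them gives 2 values.

Answer: 2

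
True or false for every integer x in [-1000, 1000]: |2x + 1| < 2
The claim fails at x = 1:
x = 1: LHS = |2·1 + 1| = |3| = 3; 3 < 2 — FAILS

Because a single integer refutes it, the statement is false.

Answer: False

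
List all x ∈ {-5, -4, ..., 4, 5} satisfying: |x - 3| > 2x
Holds for: {-5, -4, -3, -2, -1, 0}
Fails for: {1, 2, 3, 4, 5}

Answer: {-5, -4, -3, -2, -1, 0}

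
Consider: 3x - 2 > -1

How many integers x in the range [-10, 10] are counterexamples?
Counterexamples in [-10, 10]: {-10, -9, -8, -7, -6, -5, -4, -3, -2, -1, 0}.

Counting them gives 11 values.

Answer: 11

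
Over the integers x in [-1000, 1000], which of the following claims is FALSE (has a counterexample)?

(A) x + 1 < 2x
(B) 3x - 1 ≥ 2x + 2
(A) x = 0: LHS = 0 + 1 = 1, RHS = 2·0 = 0; 1 < 0 — FAILS
(B) x = 0: LHS = 3·0 - 1 = -1, RHS = 2·0 + 2 = 2; -1 ≥ 2 — FAILS

Answer: Both A and B are false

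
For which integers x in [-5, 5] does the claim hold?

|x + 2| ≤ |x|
Holds for: {-5, -4, -3, -2, -1}
Fails for: {0, 1, 2, 3, 4, 5}

Answer: {-5, -4, -3, -2, -1}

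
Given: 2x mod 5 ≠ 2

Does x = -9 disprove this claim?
Substitute x = -9 into the relation:
x = -9: LHS = (2·(-9)) mod 5 = (-18) mod 5 = 2; 2 ≠ 2 — FAILS

Since the claim fails at x = -9, this value is a counterexample.

Answer: Yes, x = -9 is a counterexample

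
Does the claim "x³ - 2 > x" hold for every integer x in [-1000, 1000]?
The claim fails at x = 0:
x = 0: LHS = 0³ - 2 = -2; -2 > 0 — FAILS

Because a single integer refutes it, the statement is false.

Answer: False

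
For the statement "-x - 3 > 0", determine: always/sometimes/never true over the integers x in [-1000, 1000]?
Holds at x = -4: LHS = -(-4) - 3 = 1; 1 > 0 — holds
Fails at x = 0: LHS = -0 - 3 = -3; -3 > 0 — FAILS
It is satisfied by some integers in the range but not all.

Answer: Sometimes true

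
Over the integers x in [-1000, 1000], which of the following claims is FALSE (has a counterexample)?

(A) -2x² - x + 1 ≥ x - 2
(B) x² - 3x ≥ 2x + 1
(A) x = 1: LHS = -2·1² - 1 + 1 = -2, RHS = 1 - 2 = -1; -2 ≥ -1 — FAILS
(B) x = 0: LHS = 0² - 3·0 = 0, RHS = 2·0 + 1 = 1; 0 ≥ 1 — FAILS

Answer: Both A and B are false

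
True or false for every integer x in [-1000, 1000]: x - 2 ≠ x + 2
Over all integers in [-1000, 1000], LHS − RHS is always negative; it is closest to 0 at x = 0, where it equals -4:
x = 0: LHS = 0 - 2 = -2, RHS = 0 + 2 = 2; -2 ≠ 2 — holds
At the ends of the range:
x = -1000: LHS = (-1000) - 2 = -1002, RHS = (-1000) + 2 = -998; -1002 ≠ -998 — holds
x = 1000: LHS = 1000 - 2 = 998, RHS = 1000 + 2 = 1002; 998 ≠ 1002 — holds
Hence LHS − RHS is never 0, i.e. the two sides are never equal, so the relation holds for every integer in [-1000, 1000].

No counterexample exists.

Answer: True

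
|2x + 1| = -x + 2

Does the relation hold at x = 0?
x = 0: LHS = |2·0 + 1| = |1| = 1, RHS = -0 + 2 = 2; 1 = 2 — FAILS

The relation fails at x = 0, so x = 0 is a counterexample.

Answer: No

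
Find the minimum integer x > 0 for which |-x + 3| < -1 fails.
Testing positive integers:
x = 1: LHS = |-1 + 3| = |2| = 2; 2 < -1 — FAILS  ← smallest positive counterexample

Answer: x = 1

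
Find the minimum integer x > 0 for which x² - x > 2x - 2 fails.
Testing positive integers:
x = 1: LHS = 1² - 1 = 0, RHS = 2·1 - 2 = 0; 0 > 0 — FAILS  ← smallest positive counterexample

Answer: x = 1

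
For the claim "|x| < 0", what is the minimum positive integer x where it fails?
Testing positive integers:
x = 1: LHS = |1| = 1; 1 < 0 — FAILS  ← smallest positive counterexample

Answer: x = 1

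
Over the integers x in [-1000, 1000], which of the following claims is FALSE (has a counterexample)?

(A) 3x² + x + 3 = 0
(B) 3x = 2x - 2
(A) x = 0: LHS = 3·0² + 0 + 3 = 3; 3 = 0 — FAILS
(B) x = 0: LHS = 3·0 = 0, RHS = 2·0 - 2 = -2; 0 = -2 — FAILS

Answer: Both A and B are false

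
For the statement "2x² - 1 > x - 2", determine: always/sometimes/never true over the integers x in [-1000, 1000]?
Over all integers in [-1000, 1000], LHS − RHS is smallest at x = 0, where it equals 1:
x = 0: LHS = 2·0² - 1 = -1, RHS = 0 - 2 = -2; -1 > -2 — holds
At the ends of the range:
x = -1000: LHS = 2·(-1000)² - 1 = 1999999, RHS = (-1000) - 2 = -1002; 1999999 > -1002 — holds
x = 1000: LHS = 2·1000² - 1 = 1999999, RHS = 1000 - 2 = 998; 1999999 > 998 — holds
Hence LHS − RHS is never zero or negative, i.e. LHS > RHS throughout, so the relation holds for every integer in [-1000, 1000].

No counterexample exists.

Answer: Always true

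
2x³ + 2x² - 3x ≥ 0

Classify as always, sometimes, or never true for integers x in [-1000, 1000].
Holds at x = 0: LHS = 2·0³ + 2·0² - 3·0 = 0; 0 ≥ 0 — holds
Fails at x = -2: LHS = 2·(-2)³ + 2·(-2)² - 3·(-2) = -2; -2 ≥ 0 — FAILS
It is satisfied by some integers in the range but not all.

Answer: Sometimes true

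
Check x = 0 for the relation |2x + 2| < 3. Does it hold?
x = 0: LHS = |2·0 + 2| = |2| = 2; 2 < 3 — holds

The relation is satisfied at x = 0.

Answer: Yes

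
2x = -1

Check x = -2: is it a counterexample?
Substitute x = -2 into the relation:
x = -2: LHS = 2·(-2) = -4; -4 = -1 — FAILS

Since the claim fails at x = -2, this value is a counterexample.

Answer: Yes, x = -2 is a counterexample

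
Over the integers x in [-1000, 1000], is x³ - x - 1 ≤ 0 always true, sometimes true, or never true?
Holds at x = 0: LHS = 0³ - 0 - 1 = -1; -1 ≤ 0 — holds
Fails at x = 2: LHS = 2³ - 2 - 1 = 5; 5 ≤ 0 — FAILS
It is satisfied by some integers in the range but not all.

Answer: Sometimes true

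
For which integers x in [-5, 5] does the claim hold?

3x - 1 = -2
Track d = LHS − RHS over the integers in [-5, 5]. Equality would need d = 0, but d changes sign only between consecutive integers, jumping over 0:
x = -1: LHS = 3·(-1) - 1 = -4; -4 = -2 — FAILS  (d = -2)
x = 0: LHS = 3·0 - 1 = -1; -1 = -2 — FAILS  (d = 1)
Away from these crossings d keeps a constant sign, and checking every integer in [-5, 5] confirms d ≠ 0 throughout. Hence the two sides are never equal, so the claimed relation (=) fails for every integer in [-5, 5].

Answer: None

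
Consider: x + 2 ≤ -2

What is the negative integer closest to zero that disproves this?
Testing negative integers from -1 downward:
x = -1: LHS = (-1) + 2 = 1; 1 ≤ -2 — FAILS  ← closest negative counterexample to 0

Answer: x = -1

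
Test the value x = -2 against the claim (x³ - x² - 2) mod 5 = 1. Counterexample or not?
Substitute x = -2 into the relation:
x = -2: LHS = ((-2)³ - (-2)² - 2) mod 5 = (-14) mod 5 = 1; 1 = 1 — holds

The claim holds here, so x = -2 is not a counterexample. (A counterexample exists elsewhere, e.g. x = 0.)

Answer: No, x = -2 is not a counterexample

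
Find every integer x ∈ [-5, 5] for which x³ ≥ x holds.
Holds for: {-1, 0, 1, 2, 3, 4, 5}
Fails for: {-5, -4, -3, -2}

Answer: {-1, 0, 1, 2, 3, 4, 5}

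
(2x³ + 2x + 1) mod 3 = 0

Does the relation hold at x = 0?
x = 0: LHS = (2·0³ + 2·0 + 1) mod 3 = 1 mod 3 = 1; 1 = 0 — FAILS

The relation fails at x = 0, so x = 0 is a counterexample.

Answer: No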